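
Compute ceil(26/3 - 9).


26/3 = 8.6667
8.6667 - 9 = -0.3333
ceil(-0.3333) = 0

0


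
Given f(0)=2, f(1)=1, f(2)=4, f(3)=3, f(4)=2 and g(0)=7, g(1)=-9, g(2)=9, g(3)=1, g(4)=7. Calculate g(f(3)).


f(3) = 3
g(3) = 1

1


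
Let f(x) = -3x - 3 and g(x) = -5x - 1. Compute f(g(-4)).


g(-4) = 19
f(19) = -60

-60


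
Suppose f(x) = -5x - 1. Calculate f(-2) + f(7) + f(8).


f(-2) = 9
f(7) = -36
f(8) = -41
Sum = -68

-68


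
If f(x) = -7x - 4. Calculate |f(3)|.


f(3) = -25
|-25| = 25

25


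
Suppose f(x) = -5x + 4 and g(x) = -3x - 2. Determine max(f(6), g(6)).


f(6) = -26
g(6) = -20
max = -20

-20


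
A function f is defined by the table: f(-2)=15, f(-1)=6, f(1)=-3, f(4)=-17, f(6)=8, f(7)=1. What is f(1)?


Reading from the table at x = 1

-3


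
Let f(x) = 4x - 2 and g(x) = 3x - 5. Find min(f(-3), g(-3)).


f(-3) = -14
g(-3) = -14
min = -14

-14


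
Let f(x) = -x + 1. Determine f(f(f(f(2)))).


f(2) = -1
f(-1) = 2
f(2) = -1
f(-1) = 2

2


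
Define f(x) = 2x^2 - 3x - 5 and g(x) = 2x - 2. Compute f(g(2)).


g(2) = 2
f(2) = 2*(2)^2 - 3*(2) - 5 = -3

-3


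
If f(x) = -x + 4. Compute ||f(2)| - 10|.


f(2) = 2
|2| = 2
|2 - 10| = 8

8


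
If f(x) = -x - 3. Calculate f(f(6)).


f(6) = -9
f(-9) = 6

6


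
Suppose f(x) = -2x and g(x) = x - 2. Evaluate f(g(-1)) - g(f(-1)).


6


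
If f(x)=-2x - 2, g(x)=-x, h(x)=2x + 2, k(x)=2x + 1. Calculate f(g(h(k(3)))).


k(3) = 7
h(7) = 16
g(16) = -16
f(-16) = 30

30


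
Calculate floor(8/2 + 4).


8/2 = 4
4 + 4 = 8
floor(8) = 8

8


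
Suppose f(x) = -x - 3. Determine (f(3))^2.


f(3) = -6
(-6)^2 = 36

36


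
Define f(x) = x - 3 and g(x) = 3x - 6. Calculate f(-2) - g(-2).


f(-2) = -5
g(-2) = -12
Difference = 7

7


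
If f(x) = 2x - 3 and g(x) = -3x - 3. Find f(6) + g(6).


-12


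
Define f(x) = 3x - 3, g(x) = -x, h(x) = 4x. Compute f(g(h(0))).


-3


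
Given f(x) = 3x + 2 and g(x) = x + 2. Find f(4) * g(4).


f(4) = 14
g(4) = 6
Product = 84

84


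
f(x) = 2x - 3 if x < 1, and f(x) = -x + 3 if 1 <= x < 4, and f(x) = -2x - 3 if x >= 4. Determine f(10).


10 satisfies x >= 4
f(10) = -23

-23


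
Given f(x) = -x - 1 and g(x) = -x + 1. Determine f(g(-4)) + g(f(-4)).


f(g(-4)) = -6
g(f(-4)) = -2
Sum = -8

-8


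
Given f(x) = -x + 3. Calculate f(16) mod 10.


7


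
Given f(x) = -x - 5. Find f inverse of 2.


Solve -x - 5 = 2
x = (2 + 5) / (-1) = -7

-7


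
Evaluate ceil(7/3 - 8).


7/3 = 2.3333
2.3333 - 8 = -5.6667
ceil(-5.6667) = -5

-5


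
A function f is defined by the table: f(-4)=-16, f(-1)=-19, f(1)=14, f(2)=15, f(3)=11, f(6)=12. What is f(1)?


14


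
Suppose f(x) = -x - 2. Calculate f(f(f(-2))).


f(-2) = 0
f(0) = -2
f(-2) = 0

0


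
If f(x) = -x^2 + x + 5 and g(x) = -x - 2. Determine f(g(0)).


-1


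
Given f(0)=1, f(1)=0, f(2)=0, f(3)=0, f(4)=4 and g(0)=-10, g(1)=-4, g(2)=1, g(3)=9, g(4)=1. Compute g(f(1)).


f(1) = 0
g(0) = -10

-10


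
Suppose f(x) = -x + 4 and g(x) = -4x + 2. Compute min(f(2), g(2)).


f(2) = 2
g(2) = -6
min = -6

-6


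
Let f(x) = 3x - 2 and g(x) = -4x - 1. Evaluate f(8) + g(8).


f(8) = 22
g(8) = -33
Sum = -11

-11


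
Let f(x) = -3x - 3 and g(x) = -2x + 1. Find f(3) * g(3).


60


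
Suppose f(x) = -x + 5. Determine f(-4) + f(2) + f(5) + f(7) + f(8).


f(-4) = 9
f(2) = 3
f(5) = 0
f(7) = -2
f(8) = -3
Sum = 7

7


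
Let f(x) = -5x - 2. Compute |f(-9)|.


f(-9) = 43
|43| = 43

43


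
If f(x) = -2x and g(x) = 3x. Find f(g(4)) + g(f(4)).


-48


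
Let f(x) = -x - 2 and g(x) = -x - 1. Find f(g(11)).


g(11) = -12
f(-12) = 10

10


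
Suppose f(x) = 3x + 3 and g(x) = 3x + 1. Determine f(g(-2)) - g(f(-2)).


f(g(-2)) = -12
g(f(-2)) = -8
Difference = -4

-4


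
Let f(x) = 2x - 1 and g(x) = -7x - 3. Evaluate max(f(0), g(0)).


-1


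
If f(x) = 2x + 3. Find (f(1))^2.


f(1) = 5
(5)^2 = 25

25


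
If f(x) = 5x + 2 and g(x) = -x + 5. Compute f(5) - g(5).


f(5) = 27
g(5) = 0
Difference = 27

27


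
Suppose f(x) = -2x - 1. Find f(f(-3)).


f(-3) = 5
f(5) = -11

-11


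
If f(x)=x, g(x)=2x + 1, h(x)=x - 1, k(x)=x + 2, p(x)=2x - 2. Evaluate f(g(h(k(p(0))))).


p(0) = -2
k(-2) = 0
h(0) = -1
g(-1) = -1
f(-1) = -1

-1


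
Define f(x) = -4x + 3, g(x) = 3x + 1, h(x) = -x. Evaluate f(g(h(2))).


23


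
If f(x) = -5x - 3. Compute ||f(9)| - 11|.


f(9) = -48
|-48| = 48
|48 - 11| = 37

37


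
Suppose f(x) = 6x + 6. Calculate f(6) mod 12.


6


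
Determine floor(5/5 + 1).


5/5 = 1
1 + 1 = 2
floor(2) = 2

2


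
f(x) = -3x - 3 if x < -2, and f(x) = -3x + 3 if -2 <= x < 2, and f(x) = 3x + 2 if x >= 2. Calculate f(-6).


-6 satisfies x < -2
f(-6) = 15

15


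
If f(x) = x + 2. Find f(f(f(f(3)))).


f(3) = 5
f(5) = 7
f(7) = 9
f(9) = 11

11


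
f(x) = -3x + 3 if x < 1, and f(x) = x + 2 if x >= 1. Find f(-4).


-4 satisfies x < 1
f(-4) = 15

15


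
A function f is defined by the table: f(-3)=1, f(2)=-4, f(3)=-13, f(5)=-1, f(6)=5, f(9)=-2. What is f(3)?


-13


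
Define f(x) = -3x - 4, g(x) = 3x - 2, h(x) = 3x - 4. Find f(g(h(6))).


h(6) = 14
g(14) = 40
f(40) = -124

-124


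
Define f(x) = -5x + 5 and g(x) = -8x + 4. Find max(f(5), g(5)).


f(5) = -20
g(5) = -36
max = -20

-20


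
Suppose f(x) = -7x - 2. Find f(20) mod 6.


f(20) = -142
-142 mod 6 = 2

2


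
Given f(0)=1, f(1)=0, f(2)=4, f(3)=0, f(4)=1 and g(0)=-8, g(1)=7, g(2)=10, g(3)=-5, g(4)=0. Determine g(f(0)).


f(0) = 1
g(1) = 7

7


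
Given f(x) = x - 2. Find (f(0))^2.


f(0) = -2
(-2)^2 = 4

4


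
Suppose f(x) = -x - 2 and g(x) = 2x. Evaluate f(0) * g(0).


f(0) = -2
g(0) = 0
Product = 0

0


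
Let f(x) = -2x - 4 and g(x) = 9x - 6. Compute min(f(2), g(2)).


-8


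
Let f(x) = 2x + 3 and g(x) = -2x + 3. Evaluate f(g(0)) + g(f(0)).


6


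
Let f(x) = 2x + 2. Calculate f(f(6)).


f(6) = 14
f(14) = 30

30


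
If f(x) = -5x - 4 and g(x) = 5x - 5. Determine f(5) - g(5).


f(5) = -29
g(5) = 20
Difference = -49

-49


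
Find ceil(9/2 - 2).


9/2 = 4.5
4.5 - 2 = 2.5
ceil(2.5) = 3

3


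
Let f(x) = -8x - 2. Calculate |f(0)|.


f(0) = -2
|-2| = 2

2


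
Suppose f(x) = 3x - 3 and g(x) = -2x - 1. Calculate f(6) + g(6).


f(6) = 15
g(6) = -13
Sum = 2

2


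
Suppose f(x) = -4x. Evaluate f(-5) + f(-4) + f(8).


f(-5) = 20
f(-4) = 16
f(8) = -32
Sum = 4

4


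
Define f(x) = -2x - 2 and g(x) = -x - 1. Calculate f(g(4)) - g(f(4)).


f(g(4)) = 8
g(f(4)) = 9
Difference = -1

-1


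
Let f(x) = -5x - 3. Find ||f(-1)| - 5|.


f(-1) = 2
|2| = 2
|2 - 5| = 3

3


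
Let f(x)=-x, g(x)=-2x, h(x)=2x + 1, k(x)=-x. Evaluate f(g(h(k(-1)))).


k(-1) = 1
h(1) = 3
g(3) = -6
f(-6) = 6

6


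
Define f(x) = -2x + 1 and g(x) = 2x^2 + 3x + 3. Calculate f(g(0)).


g(0) = 3
f(3) = -5

-5


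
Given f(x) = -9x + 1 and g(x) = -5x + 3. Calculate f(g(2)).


g(2) = -7
f(-7) = 64

64


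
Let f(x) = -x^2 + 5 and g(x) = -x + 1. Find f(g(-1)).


g(-1) = 2
f(2) = (-1)*(2)^2 + 5 = 1

1


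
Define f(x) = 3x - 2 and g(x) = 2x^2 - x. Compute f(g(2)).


16


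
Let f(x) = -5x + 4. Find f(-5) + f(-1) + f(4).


f(-5) = 29
f(-1) = 9
f(4) = -16
Sum = 22

22


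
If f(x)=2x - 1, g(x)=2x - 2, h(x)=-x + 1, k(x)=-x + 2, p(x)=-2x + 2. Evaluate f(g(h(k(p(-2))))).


15


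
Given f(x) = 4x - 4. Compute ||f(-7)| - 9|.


f(-7) = -32
|-32| = 32
|32 - 9| = 23

23


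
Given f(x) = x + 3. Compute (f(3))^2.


f(3) = 6
(6)^2 = 36

36


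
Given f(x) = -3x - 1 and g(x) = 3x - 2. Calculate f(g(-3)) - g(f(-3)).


f(g(-3)) = 32
g(f(-3)) = 22
Difference = 10

10


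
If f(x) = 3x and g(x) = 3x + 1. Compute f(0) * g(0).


0


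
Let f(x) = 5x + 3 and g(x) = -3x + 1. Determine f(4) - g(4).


f(4) = 23
g(4) = -11
Difference = 34

34


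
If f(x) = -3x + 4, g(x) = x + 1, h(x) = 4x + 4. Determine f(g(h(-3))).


h(-3) = -8
g(-8) = -7
f(-7) = 25

25


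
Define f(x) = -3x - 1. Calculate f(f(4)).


f(4) = -13
f(-13) = 38

38


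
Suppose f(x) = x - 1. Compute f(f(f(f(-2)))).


f(-2) = -3
f(-3) = -4
f(-4) = -5
f(-5) = -6

-6


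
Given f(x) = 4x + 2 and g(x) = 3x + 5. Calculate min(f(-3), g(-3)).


f(-3) = -10
g(-3) = -4
min = -10

-10


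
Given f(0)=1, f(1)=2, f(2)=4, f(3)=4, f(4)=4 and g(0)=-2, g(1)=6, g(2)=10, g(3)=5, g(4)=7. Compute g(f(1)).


f(1) = 2
g(2) = 10

10


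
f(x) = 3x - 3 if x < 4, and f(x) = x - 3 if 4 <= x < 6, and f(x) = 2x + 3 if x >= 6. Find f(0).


0 satisfies x < 4
f(0) = -3

-3


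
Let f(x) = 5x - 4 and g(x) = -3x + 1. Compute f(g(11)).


g(11) = -32
f(-32) = -164

-164


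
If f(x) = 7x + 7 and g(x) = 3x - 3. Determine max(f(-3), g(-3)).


f(-3) = -14
g(-3) = -12
max = -12

-12


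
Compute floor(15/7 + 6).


15/7 = 2.1429
2.1429 + 6 = 8.1429
floor(8.1429) = 8

8


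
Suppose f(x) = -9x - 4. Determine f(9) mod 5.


f(9) = -85
-85 mod 5 = 0

0


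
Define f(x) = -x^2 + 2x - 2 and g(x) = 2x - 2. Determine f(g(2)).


g(2) = 2
f(2) = (-1)*(2)^2 + 2*(2) - 2 = -2

-2


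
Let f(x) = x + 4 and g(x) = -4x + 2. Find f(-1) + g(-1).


f(-1) = 3
g(-1) = 6
Sum = 9

9


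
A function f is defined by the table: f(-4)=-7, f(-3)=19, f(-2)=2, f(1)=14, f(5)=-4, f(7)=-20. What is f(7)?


Reading from the table at x = 7

-20


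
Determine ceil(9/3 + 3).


9/3 = 3
3 + 3 = 6
ceil(6) = 6

6


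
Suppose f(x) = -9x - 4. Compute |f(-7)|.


59


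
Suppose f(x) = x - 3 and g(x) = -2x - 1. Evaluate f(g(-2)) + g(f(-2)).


f(g(-2)) = 0
g(f(-2)) = 9
Sum = 9

9


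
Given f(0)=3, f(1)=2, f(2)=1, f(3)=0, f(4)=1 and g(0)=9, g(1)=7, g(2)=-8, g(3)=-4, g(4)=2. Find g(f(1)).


-8


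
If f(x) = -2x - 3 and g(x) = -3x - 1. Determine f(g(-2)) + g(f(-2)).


-17


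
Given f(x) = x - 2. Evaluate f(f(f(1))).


f(1) = -1
f(-1) = -3
f(-3) = -5

-5


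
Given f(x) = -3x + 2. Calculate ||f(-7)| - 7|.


f(-7) = 23
|23| = 23
|23 - 7| = 16

16


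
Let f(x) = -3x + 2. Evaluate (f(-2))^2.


f(-2) = 8
(8)^2 = 64

64


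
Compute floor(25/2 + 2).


25/2 = 12.5
12.5 + 2 = 14.5
floor(14.5) = 14

14


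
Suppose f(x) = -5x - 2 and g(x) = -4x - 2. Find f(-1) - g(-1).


f(-1) = 3
g(-1) = 2
Difference = 1

1


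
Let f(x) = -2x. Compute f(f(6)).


f(6) = -12
f(-12) = 24

24


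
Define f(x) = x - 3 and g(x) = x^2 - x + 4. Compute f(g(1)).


1


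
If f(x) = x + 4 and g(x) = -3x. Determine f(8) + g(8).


f(8) = 12
g(8) = -24
Sum = -12

-12


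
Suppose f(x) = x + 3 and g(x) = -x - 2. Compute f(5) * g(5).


-56


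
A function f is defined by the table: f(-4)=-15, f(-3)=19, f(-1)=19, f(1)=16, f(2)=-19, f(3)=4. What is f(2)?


Reading from the table at x = 2

-19


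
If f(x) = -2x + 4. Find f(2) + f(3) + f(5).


-8


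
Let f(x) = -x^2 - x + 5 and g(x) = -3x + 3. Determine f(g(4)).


g(4) = -9
f(-9) = (-1)*(-9)^2 - 1*(-9) + 5 = -67

-67


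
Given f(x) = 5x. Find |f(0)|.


f(0) = 0
|0| = 0

0


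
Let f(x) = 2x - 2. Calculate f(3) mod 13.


f(3) = 4
4 mod 13 = 4

4


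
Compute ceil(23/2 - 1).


23/2 = 11.5
11.5 - 1 = 10.5
ceil(10.5) = 11

11


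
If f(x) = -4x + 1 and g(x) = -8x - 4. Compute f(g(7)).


g(7) = -60
f(-60) = 241

241


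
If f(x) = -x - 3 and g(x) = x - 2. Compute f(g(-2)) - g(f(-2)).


f(g(-2)) = 1
g(f(-2)) = -3
Difference = 4

4


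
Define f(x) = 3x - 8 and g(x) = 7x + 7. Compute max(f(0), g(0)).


f(0) = -8
g(0) = 7
max = 7

7


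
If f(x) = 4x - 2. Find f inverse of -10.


Solve 4x - 2 = -10
x = (-10 + 2) / 4 = -2

-2


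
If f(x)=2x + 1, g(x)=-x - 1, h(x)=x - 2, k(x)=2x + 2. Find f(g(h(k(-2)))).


k(-2) = -2
h(-2) = -4
g(-4) = 3
f(3) = 7

7


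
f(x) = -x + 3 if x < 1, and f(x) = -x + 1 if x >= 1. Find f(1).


1 satisfies x >= 1
f(1) = 0

0


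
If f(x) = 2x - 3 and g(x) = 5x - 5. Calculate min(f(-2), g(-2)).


f(-2) = -7
g(-2) = -15
min = -15

-15


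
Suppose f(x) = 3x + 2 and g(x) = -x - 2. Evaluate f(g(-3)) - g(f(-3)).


0


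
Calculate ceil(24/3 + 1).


24/3 = 8
8 + 1 = 9
ceil(9) = 9

9


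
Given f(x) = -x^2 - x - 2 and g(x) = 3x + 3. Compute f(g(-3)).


g(-3) = -6
f(-6) = (-1)*(-6)^2 - 1*(-6) - 2 = -32

-32


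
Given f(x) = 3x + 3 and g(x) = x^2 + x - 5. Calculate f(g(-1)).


g(-1) = -5
f(-5) = -12

-12


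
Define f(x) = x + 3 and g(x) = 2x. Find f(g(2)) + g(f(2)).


f(g(2)) = 7
g(f(2)) = 10
Sum = 17

17


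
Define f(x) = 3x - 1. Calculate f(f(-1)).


-13


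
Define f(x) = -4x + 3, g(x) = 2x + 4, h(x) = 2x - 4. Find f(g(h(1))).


h(1) = -2
g(-2) = 0
f(0) = 3

3


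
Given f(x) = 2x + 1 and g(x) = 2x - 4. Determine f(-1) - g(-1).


f(-1) = -1
g(-1) = -6
Difference = 5

5


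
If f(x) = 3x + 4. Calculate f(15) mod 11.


f(15) = 49
49 mod 11 = 5

5


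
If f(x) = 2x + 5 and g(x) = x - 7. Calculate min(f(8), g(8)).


f(8) = 21
g(8) = 1
min = 1

1


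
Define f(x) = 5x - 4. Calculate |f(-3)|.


f(-3) = -19
|-19| = 19

19


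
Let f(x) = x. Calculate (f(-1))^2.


f(-1) = -1
(-1)^2 = 1

1


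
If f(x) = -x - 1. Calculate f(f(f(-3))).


f(-3) = 2
f(2) = -3
f(-3) = 2

2


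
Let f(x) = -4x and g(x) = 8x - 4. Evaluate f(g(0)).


g(0) = -4
f(-4) = 16

16


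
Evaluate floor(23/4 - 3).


23/4 = 5.75
5.75 - 3 = 2.75
floor(2.75) = 2

2


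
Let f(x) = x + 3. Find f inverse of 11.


Solve x + 3 = 11
x = (11 - 3) / 1 = 8

8


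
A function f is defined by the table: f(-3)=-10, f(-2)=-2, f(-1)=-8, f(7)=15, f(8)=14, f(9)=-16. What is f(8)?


Reading from the table at x = 8

14


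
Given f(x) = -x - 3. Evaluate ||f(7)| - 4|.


f(7) = -10
|-10| = 10
|10 - 4| = 6

6


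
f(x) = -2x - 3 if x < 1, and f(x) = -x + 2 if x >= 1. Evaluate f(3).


3 satisfies x >= 1
f(3) = -1

-1


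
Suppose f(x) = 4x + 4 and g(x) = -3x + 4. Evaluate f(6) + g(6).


f(6) = 28
g(6) = -14
Sum = 14

14


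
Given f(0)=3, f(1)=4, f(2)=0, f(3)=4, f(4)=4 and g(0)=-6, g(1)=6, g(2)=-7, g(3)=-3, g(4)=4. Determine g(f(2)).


f(2) = 0
g(0) = -6

-6


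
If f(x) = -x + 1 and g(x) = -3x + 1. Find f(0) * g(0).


f(0) = 1
g(0) = 1
Product = 1

1


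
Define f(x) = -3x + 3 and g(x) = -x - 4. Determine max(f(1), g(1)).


f(1) = 0
g(1) = -5
max = 0

0


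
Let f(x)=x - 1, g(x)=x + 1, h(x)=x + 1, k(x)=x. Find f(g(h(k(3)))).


k(3) = 3
h(3) = 4
g(4) = 5
f(5) = 4

4


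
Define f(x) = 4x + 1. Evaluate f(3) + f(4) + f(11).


f(3) = 13
f(4) = 17
f(11) = 45
Sum = 75

75


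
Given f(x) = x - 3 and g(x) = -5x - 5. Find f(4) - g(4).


f(4) = 1
g(4) = -25
Difference = 26

26


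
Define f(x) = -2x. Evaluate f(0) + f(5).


f(0) = 0
f(5) = -10
Sum = -10

-10


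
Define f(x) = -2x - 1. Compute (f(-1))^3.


1


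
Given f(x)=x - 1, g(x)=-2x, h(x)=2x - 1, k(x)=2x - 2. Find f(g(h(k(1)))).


1


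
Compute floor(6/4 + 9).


6/4 = 1.5
1.5 + 9 = 10.5
floor(10.5) = 10

10


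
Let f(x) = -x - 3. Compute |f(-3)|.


f(-3) = 0
|0| = 0

0


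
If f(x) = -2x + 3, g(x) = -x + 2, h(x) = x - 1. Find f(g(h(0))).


h(0) = -1
g(-1) = 3
f(3) = -3

-3


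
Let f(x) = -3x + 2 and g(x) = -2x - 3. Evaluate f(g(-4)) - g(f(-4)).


18


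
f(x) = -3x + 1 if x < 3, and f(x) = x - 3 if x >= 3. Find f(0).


0 satisfies x < 3
f(0) = 1

1


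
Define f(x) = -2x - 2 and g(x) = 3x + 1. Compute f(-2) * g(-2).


-10


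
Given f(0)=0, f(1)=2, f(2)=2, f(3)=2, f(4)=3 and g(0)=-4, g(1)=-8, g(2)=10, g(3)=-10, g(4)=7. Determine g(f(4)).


f(4) = 3
g(3) = -10

-10


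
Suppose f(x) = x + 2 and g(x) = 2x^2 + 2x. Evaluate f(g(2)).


g(2) = 12
f(12) = 14

14


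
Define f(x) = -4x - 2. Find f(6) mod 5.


f(6) = -26
-26 mod 5 = 4

4


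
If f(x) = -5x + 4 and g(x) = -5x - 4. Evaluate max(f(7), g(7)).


f(7) = -31
g(7) = -39
max = -31

-31


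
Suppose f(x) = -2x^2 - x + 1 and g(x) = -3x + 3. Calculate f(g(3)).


g(3) = -6
f(-6) = (-2)*(-6)^2 - 1*(-6) + 1 = -65

-65


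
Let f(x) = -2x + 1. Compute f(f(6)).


f(6) = -11
f(-11) = 23

23


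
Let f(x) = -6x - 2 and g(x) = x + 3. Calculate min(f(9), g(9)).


f(9) = -56
g(9) = 12
min = -56

-56


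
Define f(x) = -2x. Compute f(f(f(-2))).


f(-2) = 4
f(4) = -8
f(-8) = 16

16


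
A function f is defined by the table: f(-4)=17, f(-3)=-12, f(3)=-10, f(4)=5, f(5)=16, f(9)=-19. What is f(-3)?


-12


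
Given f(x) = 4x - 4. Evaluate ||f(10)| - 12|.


f(10) = 36
|36| = 36
|36 - 12| = 24

24


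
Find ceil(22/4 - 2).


4


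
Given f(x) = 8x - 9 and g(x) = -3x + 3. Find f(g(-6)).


159


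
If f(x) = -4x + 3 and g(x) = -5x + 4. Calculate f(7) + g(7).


f(7) = -25
g(7) = -31
Sum = -56

-56


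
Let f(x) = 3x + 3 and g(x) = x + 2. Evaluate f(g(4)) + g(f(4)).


f(g(4)) = 21
g(f(4)) = 17
Sum = 38

38


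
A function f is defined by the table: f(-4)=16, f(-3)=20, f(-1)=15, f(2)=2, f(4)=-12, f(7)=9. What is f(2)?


2


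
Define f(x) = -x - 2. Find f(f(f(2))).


f(2) = -4
f(-4) = 2
f(2) = -4

-4


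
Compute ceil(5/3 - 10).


5/3 = 1.6667
1.6667 - 10 = -8.3333
ceil(-8.3333) = -8

-8


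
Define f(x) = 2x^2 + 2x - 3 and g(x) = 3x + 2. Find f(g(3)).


g(3) = 11
f(11) = 2*(11)^2 + 2*(11) - 3 = 261

261


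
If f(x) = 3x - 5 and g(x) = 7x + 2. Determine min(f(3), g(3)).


f(3) = 4
g(3) = 23
min = 4

4


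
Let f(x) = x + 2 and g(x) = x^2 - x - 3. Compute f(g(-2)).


g(-2) = 3
f(3) = 5

5


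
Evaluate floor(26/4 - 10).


26/4 = 6.5
6.5 - 10 = -3.5
floor(-3.5) = -4

-4


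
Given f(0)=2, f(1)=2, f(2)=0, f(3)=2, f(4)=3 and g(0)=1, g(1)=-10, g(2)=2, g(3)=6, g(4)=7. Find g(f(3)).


2


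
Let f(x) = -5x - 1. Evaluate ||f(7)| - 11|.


f(7) = -36
|-36| = 36
|36 - 11| = 25

25


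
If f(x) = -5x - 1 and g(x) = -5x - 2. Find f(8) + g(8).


f(8) = -41
g(8) = -42
Sum = -83

-83


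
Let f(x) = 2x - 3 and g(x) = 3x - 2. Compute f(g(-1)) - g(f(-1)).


f(g(-1)) = -13
g(f(-1)) = -17
Difference = 4

4


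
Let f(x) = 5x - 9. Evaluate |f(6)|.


f(6) = 21
|21| = 21

21


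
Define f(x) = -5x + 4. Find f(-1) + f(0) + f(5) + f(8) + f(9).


f(-1) = 9
f(0) = 4
f(5) = -21
f(8) = -36
f(9) = -41
Sum = -85

-85


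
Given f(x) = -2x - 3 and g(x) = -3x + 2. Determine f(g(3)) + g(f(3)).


f(g(3)) = 11
g(f(3)) = 29
Sum = 40

40


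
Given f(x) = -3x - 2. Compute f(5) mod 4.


f(5) = -17
-17 mod 4 = 3

3


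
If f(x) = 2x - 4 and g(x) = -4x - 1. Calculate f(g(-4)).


g(-4) = 15
f(15) = 26

26


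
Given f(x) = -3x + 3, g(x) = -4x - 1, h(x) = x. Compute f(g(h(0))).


h(0) = 0
g(0) = -1
f(-1) = 6

6


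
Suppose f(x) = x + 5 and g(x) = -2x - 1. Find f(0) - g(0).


f(0) = 5
g(0) = -1
Difference = 6

6


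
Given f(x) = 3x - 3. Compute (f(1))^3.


0


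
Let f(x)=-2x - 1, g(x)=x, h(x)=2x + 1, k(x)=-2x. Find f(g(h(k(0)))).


k(0) = 0
h(0) = 1
g(1) = 1
f(1) = -3

-3


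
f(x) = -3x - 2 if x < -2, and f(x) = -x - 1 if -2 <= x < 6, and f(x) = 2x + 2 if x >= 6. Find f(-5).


-5 satisfies x < -2
f(-5) = 13

13


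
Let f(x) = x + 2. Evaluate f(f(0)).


f(0) = 2
f(2) = 4

4


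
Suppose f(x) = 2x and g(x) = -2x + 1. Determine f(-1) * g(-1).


f(-1) = -2
g(-1) = 3
Product = -6

-6


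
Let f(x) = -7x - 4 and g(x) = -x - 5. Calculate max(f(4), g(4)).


f(4) = -32
g(4) = -9
max = -9

-9


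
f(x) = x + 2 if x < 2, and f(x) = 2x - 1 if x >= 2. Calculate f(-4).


-4 satisfies x < 2
f(-4) = -2

-2


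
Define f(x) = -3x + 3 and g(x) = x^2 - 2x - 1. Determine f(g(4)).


-18


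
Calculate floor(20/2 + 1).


11


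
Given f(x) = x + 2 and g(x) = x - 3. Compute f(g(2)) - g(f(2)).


f(g(2)) = 1
g(f(2)) = 1
Difference = 0

0


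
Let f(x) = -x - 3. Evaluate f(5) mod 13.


f(5) = -8
-8 mod 13 = 5

5


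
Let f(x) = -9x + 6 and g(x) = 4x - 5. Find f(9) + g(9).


f(9) = -75
g(9) = 31
Sum = -44

-44


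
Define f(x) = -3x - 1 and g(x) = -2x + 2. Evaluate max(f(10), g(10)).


-18


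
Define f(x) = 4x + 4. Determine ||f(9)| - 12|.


f(9) = 40
|40| = 40
|40 - 12| = 28

28


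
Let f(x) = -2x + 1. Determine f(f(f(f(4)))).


f(4) = -7
f(-7) = 15
f(15) = -29
f(-29) = 59

59


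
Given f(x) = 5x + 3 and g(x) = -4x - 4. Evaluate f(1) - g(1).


f(1) = 8
g(1) = -8
Difference = 16

16


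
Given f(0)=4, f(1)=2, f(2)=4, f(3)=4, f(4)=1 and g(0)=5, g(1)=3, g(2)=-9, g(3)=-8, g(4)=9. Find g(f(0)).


9


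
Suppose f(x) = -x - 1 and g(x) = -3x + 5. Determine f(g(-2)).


g(-2) = 11
f(11) = -12

-12


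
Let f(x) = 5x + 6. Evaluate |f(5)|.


31


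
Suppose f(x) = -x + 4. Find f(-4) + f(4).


f(-4) = 8
f(4) = 0
Sum = 8

8


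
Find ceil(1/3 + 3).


1/3 = 0.3333
0.3333 + 3 = 3.3333
ceil(3.3333) = 4

4


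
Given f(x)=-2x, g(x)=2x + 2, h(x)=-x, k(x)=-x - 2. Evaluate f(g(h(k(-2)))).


k(-2) = 0
h(0) = 0
g(0) = 2
f(2) = -4

-4


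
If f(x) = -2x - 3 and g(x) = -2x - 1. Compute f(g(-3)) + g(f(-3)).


f(g(-3)) = -13
g(f(-3)) = -7
Sum = -20

-20


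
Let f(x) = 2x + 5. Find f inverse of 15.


5


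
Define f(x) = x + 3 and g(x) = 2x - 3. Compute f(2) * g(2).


f(2) = 5
g(2) = 1
Product = 5

5


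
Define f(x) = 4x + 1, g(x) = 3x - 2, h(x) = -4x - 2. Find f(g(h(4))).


-223


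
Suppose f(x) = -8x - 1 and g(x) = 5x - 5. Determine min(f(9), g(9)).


f(9) = -73
g(9) = 40
min = -73

-73


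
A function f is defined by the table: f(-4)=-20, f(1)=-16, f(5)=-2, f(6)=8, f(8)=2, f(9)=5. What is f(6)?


Reading from the table at x = 6

8


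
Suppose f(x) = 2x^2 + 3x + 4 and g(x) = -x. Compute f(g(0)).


4


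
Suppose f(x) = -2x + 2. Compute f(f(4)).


f(4) = -6
f(-6) = 14

14


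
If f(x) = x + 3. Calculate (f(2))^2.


25


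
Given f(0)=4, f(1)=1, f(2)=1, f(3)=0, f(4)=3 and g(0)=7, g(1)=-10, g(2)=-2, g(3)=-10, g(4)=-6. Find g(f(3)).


f(3) = 0
g(0) = 7

7


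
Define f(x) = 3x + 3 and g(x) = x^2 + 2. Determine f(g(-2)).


g(-2) = 6
f(6) = 21

21


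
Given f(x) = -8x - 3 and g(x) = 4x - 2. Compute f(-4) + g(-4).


11


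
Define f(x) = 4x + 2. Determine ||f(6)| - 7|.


f(6) = 26
|26| = 26
|26 - 7| = 19

19


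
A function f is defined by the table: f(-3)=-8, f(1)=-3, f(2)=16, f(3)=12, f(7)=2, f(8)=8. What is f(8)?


Reading from the table at x = 8

8


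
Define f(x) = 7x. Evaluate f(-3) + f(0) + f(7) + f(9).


91


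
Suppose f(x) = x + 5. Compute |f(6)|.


f(6) = 11
|11| = 11

11


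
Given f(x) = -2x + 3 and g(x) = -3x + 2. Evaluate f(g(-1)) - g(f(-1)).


f(g(-1)) = -7
g(f(-1)) = -13
Difference = 6

6


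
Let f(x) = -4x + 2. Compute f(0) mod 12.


f(0) = 2
2 mod 12 = 2

2


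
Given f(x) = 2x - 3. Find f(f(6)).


f(6) = 9
f(9) = 15

15


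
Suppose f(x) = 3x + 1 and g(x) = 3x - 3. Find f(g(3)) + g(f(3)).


f(g(3)) = 19
g(f(3)) = 27
Sum = 46

46


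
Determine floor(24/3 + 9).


24/3 = 8
8 + 9 = 17
floor(17) = 17

17


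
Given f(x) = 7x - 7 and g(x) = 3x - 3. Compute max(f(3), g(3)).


f(3) = 14
g(3) = 6
max = 14

14


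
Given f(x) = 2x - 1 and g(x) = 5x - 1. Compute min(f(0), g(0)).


f(0) = -1
g(0) = -1
min = -1

-1


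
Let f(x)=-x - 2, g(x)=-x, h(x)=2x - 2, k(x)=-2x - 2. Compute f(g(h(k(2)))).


k(2) = -6
h(-6) = -14
g(-14) = 14
f(14) = -16

-16


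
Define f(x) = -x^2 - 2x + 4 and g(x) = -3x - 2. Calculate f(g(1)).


g(1) = -5
f(-5) = (-1)*(-5)^2 - 2*(-5) + 4 = -11

-11


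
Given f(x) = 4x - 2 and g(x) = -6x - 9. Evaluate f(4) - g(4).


47


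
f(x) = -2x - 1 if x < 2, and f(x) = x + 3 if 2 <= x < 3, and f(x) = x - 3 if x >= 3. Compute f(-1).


-1 satisfies x < 2
f(-1) = 1

1


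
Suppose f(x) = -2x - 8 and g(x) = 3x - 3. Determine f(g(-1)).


g(-1) = -6
f(-6) = 4

4


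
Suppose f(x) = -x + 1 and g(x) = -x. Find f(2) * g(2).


f(2) = -1
g(2) = -2
Product = 2

2


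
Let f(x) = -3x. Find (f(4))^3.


f(4) = -12
(-12)^3 = -1728

-1728


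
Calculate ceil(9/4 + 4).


9/4 = 2.25
2.25 + 4 = 6.25
ceil(6.25) = 7

7


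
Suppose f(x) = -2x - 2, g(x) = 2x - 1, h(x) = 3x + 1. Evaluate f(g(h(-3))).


h(-3) = -8
g(-8) = -17
f(-17) = 32

32


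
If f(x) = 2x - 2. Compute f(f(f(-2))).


f(-2) = -6
f(-6) = -14
f(-14) = -30

-30


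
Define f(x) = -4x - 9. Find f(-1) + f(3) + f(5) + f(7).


f(-1) = -5
f(3) = -21
f(5) = -29
f(7) = -37
Sum = -92

-92


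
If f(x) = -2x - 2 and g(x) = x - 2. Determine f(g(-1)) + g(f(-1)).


f(g(-1)) = 4
g(f(-1)) = -2
Sum = 2

2


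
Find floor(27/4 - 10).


27/4 = 6.75
6.75 - 10 = -3.25
floor(-3.25) = -4

-4


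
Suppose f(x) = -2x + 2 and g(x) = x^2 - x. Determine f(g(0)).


2


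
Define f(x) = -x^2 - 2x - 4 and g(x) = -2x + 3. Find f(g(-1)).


-39


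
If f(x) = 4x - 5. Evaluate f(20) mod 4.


f(20) = 75
75 mod 4 = 3

3


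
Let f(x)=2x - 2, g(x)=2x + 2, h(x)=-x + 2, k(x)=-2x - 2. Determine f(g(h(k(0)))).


k(0) = -2
h(-2) = 4
g(4) = 10
f(10) = 18

18


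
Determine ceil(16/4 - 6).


16/4 = 4
4 - 6 = -2
ceil(-2) = -2

-2


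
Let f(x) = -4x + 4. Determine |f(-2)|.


f(-2) = 12
|12| = 12

12


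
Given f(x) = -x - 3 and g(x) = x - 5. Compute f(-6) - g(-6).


f(-6) = 3
g(-6) = -11
Difference = 14

14


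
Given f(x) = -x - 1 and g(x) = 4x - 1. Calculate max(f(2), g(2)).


7


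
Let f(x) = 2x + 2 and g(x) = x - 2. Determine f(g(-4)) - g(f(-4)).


f(g(-4)) = -10
g(f(-4)) = -8
Difference = -2

-2


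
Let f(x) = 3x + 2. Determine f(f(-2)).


f(-2) = -4
f(-4) = -10

-10


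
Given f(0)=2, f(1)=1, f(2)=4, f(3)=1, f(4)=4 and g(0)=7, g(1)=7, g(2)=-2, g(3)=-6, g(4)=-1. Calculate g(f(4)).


f(4) = 4
g(4) = -1

-1


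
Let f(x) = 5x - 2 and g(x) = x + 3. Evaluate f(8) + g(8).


49


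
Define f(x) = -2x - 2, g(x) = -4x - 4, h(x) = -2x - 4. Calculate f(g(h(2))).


h(2) = -8
g(-8) = 28
f(28) = -58

-58


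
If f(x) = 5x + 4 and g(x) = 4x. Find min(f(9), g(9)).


36


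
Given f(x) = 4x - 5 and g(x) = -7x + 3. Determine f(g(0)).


g(0) = 3
f(3) = 7

7


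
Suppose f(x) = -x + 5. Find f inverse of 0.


5


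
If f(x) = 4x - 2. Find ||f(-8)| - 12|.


22


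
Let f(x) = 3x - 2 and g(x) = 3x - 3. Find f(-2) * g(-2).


f(-2) = -8
g(-2) = -9
Product = 72

72


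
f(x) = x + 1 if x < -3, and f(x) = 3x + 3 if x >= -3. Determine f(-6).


-6 satisfies x < -3
f(-6) = -5

-5


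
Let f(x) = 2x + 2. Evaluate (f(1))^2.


16


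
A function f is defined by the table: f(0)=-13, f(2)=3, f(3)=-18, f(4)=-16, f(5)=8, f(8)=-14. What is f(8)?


Reading from the table at x = 8

-14


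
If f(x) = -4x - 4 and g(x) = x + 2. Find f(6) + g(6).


f(6) = -28
g(6) = 8
Sum = -20

-20


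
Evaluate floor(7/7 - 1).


0


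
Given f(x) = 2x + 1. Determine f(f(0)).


f(0) = 1
f(1) = 3

3


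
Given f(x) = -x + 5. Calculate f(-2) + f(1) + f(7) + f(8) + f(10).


f(-2) = 7
f(1) = 4
f(7) = -2
f(8) = -3
f(10) = -5
Sum = 1

1


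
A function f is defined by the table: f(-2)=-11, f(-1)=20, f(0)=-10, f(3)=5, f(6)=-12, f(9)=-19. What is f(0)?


Reading from the table at x = 0

-10


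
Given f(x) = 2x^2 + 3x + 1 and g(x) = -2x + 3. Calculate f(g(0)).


28


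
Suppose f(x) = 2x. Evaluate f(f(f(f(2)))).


32


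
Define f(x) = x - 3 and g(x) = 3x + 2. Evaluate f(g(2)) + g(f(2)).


4


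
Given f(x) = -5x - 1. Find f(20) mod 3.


f(20) = -101
-101 mod 3 = 1

1


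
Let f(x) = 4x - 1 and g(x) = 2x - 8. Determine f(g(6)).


g(6) = 4
f(4) = 15

15


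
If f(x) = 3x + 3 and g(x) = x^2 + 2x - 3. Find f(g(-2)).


g(-2) = -3
f(-3) = -6

-6


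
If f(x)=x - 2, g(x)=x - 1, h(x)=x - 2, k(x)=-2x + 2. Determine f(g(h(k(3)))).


-9


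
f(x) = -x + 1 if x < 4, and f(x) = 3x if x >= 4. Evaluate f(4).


4 satisfies x >= 4
f(4) = 12

12


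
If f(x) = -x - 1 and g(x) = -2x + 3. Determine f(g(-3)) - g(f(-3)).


f(g(-3)) = -10
g(f(-3)) = -1
Difference = -9

-9


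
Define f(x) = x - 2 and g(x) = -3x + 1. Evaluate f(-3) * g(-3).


f(-3) = -5
g(-3) = 10
Product = -50

-50


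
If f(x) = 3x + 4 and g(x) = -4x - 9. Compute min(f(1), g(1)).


-13


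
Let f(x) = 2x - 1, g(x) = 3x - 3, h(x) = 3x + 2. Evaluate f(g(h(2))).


h(2) = 8
g(8) = 21
f(21) = 41

41


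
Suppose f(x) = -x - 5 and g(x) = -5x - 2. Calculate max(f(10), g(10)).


f(10) = -15
g(10) = -52
max = -15

-15


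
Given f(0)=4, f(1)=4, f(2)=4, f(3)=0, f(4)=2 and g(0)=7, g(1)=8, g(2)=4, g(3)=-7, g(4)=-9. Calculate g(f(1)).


-9


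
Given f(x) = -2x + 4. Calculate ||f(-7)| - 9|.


9


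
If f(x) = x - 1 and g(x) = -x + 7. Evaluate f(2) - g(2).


-4


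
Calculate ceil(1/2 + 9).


1/2 = 0.5
0.5 + 9 = 9.5
ceil(9.5) = 10

10


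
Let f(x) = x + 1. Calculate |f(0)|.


f(0) = 1
|1| = 1

1


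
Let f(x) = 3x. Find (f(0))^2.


f(0) = 0
(0)^2 = 0

0


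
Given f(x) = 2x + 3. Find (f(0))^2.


f(0) = 3
(3)^2 = 9

9


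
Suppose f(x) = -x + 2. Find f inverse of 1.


Solve -x + 2 = 1
x = (1 - 2) / (-1) = 1

1


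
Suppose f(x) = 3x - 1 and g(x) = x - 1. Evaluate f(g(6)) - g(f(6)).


f(g(6)) = 14
g(f(6)) = 16
Difference = -2

-2


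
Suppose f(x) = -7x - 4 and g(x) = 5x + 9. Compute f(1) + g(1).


f(1) = -11
g(1) = 14
Sum = 3

3


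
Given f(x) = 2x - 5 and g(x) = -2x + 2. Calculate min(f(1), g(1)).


f(1) = -3
g(1) = 0
min = -3

-3


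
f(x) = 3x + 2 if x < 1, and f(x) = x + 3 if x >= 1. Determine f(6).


6 satisfies x >= 1
f(6) = 9

9


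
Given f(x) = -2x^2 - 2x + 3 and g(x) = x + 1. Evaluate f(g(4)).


g(4) = 5
f(5) = (-2)*(5)^2 - 2*(5) + 3 = -57

-57


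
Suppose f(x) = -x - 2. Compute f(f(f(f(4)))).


4


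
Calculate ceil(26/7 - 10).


26/7 = 3.7143
3.7143 - 10 = -6.2857
ceil(-6.2857) = -6

-6


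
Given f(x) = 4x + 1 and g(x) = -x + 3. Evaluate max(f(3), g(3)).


f(3) = 13
g(3) = 0
max = 13

13


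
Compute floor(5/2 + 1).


5/2 = 2.5
2.5 + 1 = 3.5
floor(3.5) = 3

3


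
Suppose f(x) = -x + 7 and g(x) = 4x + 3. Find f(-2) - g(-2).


f(-2) = 9
g(-2) = -5
Difference = 14

14


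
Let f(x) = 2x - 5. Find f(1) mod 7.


f(1) = -3
-3 mod 7 = 4

4


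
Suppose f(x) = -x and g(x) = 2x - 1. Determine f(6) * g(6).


f(6) = -6
g(6) = 11
Product = -66

-66


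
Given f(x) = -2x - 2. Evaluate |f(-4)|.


f(-4) = 6
|6| = 6

6


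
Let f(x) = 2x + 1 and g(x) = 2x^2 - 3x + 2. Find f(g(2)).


g(2) = 4
f(4) = 9

9


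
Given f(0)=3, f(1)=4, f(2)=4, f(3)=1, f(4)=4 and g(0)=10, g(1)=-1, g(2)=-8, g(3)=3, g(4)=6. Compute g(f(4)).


f(4) = 4
g(4) = 6

6


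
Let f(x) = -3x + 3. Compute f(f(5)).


f(5) = -12
f(-12) = 39

39


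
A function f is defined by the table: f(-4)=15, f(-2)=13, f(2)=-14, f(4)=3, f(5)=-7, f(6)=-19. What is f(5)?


Reading from the table at x = 5

-7


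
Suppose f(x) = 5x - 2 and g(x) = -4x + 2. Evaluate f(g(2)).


g(2) = -6
f(-6) = -32

-32


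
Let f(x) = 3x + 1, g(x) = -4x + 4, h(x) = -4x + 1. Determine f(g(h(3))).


h(3) = -11
g(-11) = 48
f(48) = 145

145


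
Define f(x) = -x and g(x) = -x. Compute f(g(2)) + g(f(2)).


f(g(2)) = 2
g(f(2)) = 2
Sum = 4

4


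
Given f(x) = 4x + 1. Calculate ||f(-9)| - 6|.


f(-9) = -35
|-35| = 35
|35 - 6| = 29

29


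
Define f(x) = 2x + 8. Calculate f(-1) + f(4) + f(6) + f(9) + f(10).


96


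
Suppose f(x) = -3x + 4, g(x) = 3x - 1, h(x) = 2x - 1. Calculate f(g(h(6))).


h(6) = 11
g(11) = 32
f(32) = -92

-92


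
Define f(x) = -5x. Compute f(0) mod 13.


f(0) = 0
0 mod 13 = 0

0


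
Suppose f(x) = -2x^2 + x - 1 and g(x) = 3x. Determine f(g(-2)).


g(-2) = -6
f(-6) = (-2)*(-6)^2 + 1*(-6) - 1 = -79

-79


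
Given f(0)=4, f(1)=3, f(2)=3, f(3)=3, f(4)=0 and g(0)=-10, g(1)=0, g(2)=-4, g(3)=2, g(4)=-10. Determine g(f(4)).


f(4) = 0
g(0) = -10

-10


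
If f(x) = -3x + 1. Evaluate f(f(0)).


f(0) = 1
f(1) = -2

-2


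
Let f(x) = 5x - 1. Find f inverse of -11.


Solve 5x - 1 = -11
x = (-11 + 1) / 5 = -2

-2


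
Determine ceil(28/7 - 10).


28/7 = 4
4 - 10 = -6
ceil(-6) = -6

-6


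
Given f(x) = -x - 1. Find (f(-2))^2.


f(-2) = 1
(1)^2 = 1

1


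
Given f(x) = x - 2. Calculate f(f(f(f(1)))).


f(1) = -1
f(-1) = -3
f(-3) = -5
f(-5) = -7

-7


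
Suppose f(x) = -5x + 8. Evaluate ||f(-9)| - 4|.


f(-9) = 53
|53| = 53
|53 - 4| = 49

49


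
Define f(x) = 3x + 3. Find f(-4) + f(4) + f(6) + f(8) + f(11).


f(-4) = -9
f(4) = 15
f(6) = 21
f(8) = 27
f(11) = 36
Sum = 90

90


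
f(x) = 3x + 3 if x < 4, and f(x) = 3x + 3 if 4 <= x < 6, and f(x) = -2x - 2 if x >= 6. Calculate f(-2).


-3


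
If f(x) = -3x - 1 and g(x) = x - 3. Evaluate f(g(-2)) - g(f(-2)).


f(g(-2)) = 14
g(f(-2)) = 2
Difference = 12

12


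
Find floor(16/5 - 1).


16/5 = 3.2
3.2 - 1 = 2.2
floor(2.2) = 2

2


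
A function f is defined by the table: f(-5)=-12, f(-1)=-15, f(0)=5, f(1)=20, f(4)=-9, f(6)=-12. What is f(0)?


Reading from the table at x = 0

5


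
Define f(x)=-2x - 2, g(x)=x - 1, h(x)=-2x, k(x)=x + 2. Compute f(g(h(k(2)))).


k(2) = 4
h(4) = -8
g(-8) = -9
f(-9) = 16

16


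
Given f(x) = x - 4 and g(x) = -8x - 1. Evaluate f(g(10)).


-85


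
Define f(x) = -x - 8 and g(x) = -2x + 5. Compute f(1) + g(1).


-6


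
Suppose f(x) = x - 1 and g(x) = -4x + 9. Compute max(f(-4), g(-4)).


25


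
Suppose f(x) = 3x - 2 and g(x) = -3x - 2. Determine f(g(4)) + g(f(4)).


-76


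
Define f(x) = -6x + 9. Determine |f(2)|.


f(2) = -3
|-3| = 3

3


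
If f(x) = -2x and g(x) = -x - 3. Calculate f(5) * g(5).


80


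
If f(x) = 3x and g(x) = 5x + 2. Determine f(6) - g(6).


f(6) = 18
g(6) = 32
Difference = -14

-14


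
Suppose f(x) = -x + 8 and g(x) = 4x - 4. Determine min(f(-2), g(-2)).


f(-2) = 10
g(-2) = -12
min = -12

-12


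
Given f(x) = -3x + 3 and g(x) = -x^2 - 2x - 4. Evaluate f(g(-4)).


g(-4) = -12
f(-12) = 39

39


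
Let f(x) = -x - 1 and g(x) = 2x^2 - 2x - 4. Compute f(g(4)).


g(4) = 20
f(20) = -21

-21


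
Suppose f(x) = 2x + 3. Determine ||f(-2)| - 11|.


10


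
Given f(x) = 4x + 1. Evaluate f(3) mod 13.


0


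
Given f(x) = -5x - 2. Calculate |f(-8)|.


f(-8) = 38
|38| = 38

38


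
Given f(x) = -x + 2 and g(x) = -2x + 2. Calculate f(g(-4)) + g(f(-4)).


f(g(-4)) = -8
g(f(-4)) = -10
Sum = -18

-18


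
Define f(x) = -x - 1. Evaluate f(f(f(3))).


f(3) = -4
f(-4) = 3
f(3) = -4

-4


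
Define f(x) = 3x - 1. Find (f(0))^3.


f(0) = -1
(-1)^3 = -1

-1


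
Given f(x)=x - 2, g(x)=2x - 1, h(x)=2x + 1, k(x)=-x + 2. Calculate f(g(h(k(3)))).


k(3) = -1
h(-1) = -1
g(-1) = -3
f(-3) = -5

-5


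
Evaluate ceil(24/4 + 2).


8


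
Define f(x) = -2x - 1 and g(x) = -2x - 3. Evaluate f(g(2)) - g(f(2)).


f(g(2)) = 13
g(f(2)) = 7
Difference = 6

6


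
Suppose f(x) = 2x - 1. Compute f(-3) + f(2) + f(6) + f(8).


f(-3) = -7
f(2) = 3
f(6) = 11
f(8) = 15
Sum = 22

22


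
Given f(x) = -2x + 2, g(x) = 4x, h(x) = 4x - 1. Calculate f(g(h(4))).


h(4) = 15
g(15) = 60
f(60) = -118

-118


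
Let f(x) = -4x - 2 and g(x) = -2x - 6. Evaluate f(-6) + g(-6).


28


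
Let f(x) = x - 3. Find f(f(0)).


f(0) = -3
f(-3) = -6

-6


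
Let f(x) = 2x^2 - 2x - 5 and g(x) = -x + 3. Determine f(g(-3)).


g(-3) = 6
f(6) = 2*(6)^2 - 2*(6) - 5 = 55

55


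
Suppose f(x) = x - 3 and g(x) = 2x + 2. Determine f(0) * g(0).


f(0) = -3
g(0) = 2
Product = -6

-6


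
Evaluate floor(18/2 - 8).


18/2 = 9
9 - 8 = 1
floor(1) = 1

1


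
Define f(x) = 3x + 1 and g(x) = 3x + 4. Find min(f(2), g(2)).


f(2) = 7
g(2) = 10
min = 7

7


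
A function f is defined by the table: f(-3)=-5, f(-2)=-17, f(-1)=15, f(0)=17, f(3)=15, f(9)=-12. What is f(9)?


Reading from the table at x = 9

-12


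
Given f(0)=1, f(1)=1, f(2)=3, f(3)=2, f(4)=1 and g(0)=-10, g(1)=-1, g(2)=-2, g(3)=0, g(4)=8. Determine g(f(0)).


-1


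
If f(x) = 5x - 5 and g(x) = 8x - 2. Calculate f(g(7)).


g(7) = 54
f(54) = 265

265


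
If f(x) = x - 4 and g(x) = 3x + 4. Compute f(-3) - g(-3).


f(-3) = -7
g(-3) = -5
Difference = -2

-2


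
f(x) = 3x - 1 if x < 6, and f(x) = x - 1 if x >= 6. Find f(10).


10 satisfies x >= 6
f(10) = 9

9


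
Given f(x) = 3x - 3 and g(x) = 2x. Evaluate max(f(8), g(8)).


f(8) = 21
g(8) = 16
max = 21

21


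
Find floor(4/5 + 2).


4/5 = 0.8
0.8 + 2 = 2.8
floor(2.8) = 2

2


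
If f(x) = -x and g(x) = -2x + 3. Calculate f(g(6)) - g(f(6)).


f(g(6)) = 9
g(f(6)) = 15
Difference = -6

-6


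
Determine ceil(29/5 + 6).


29/5 = 5.8
5.8 + 6 = 11.8
ceil(11.8) = 12

12


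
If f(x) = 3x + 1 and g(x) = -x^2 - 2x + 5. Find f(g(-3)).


g(-3) = 2
f(2) = 7

7


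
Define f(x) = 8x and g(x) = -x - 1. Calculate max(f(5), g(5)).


40


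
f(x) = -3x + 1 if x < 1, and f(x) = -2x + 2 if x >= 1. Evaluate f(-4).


-4 satisfies x < 1
f(-4) = 13

13


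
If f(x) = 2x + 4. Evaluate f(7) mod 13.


f(7) = 18
18 mod 13 = 5

5


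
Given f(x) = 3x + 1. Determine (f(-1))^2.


4


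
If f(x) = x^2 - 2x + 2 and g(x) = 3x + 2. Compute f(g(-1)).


g(-1) = -1
f(-1) = 1*(-1)^2 - 2*(-1) + 2 = 5

5


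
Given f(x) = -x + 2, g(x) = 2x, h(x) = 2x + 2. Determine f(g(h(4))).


-18


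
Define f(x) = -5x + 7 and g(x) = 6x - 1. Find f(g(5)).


g(5) = 29
f(29) = -138

-138


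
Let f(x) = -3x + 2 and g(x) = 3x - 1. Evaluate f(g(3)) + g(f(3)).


f(g(3)) = -22
g(f(3)) = -22
Sum = -44

-44


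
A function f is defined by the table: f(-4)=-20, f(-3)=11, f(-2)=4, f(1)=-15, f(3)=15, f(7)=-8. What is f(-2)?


Reading from the table at x = -2

4


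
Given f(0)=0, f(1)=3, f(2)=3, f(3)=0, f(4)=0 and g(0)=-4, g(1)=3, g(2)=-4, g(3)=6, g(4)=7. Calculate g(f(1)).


f(1) = 3
g(3) = 6

6


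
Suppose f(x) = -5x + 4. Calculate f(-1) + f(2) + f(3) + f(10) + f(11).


f(-1) = 9
f(2) = -6
f(3) = -11
f(10) = -46
f(11) = -51
Sum = -105

-105


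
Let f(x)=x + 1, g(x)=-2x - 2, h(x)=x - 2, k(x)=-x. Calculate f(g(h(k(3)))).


k(3) = -3
h(-3) = -5
g(-5) = 8
f(8) = 9

9


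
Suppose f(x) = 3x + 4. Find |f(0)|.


f(0) = 4
|4| = 4

4


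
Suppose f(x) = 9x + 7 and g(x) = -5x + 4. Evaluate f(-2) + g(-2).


f(-2) = -11
g(-2) = 14
Sum = 3

3


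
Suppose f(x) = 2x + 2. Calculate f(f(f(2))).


f(2) = 6
f(6) = 14
f(14) = 30

30
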